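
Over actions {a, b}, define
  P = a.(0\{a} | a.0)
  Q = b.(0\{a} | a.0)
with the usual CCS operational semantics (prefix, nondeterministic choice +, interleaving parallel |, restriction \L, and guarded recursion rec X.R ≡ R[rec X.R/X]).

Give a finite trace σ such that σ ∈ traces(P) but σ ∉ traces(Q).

a

LTS(P): 3 reachable states
  m0 = a.(0\{a} | a.0) | =a=> m1
  m1 = 0\{a} | a.0 | =a=> m2
  m2 = 0\{a} | 0 | ·
LTS(Q): 3 reachable states
  n0 = b.(0\{a} | a.0) | =b=> n1
  n1 = 0\{a} | a.0 | =a=> n2
  n2 = 0\{a} | 0 | ·
Executing a from P (initial set {m0}):
  after a @ step 1: {m1}
  — P admits the full trace.
Executing a from Q (initial set {n0}):
  after a @ step 1: no successor for Q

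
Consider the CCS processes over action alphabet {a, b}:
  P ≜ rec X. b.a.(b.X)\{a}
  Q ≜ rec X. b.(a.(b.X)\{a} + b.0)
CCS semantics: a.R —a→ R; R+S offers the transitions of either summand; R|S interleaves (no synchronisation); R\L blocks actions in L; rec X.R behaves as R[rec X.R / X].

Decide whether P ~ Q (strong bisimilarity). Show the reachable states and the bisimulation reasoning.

not bisimilar

P's transition system — 5 states:
  u0 = rec X. b.a.(b.X)\{a} :: =b=> u1
  u1 = a.(b.(rec X. b.a.(b.X)\{a}))\{a} :: =a=> u2
  u2 = (b.(rec X. b.a.(b.X)\{a}))\{a} :: =b=> u3
  u3 = (rec X. b.a.(b.X)\{a})\{a} :: =b=> u4
  u4 = (a.(b.(rec X. b.a.(b.X)\{a}))\{a})\{a} :: ∅
Q's transition system — 7 states:
  v0 = rec X. b.(a.(b.X)\{a} + b.0) :: =b=> v1
  v1 = a.(b.(rec X. b.(a.(b.X)\{a} + b.0)))\{a} + b.0 :: =a=> v2, =b=> v3
  v2 = (b.(rec X. b.(a.(b.X)\{a} + b.0)))\{a} :: =b=> v4
  v3 = 0 :: ∅
  v4 = (rec X. b.(a.(b.X)\{a} + b.0))\{a} :: =b=> v5
  v5 = (a.(b.(rec X. b.(a.(b.X)\{a} + b.0)))\{a} + b.0)\{a} :: =b=> v6
  v6 = 0\{a} :: ∅
Bisimilarity quotient blocks:
  B0 = {u0}
  B1 = {u1}
  B2 = {u2, v4}
  B3 = {u3, v5}
  B4 = {u4, v3, v6}
  B5 = {v0}
  B6 = {v1}
  B7 = {v2}
u0 ∈ B0, v0 ∈ B5 → different blocks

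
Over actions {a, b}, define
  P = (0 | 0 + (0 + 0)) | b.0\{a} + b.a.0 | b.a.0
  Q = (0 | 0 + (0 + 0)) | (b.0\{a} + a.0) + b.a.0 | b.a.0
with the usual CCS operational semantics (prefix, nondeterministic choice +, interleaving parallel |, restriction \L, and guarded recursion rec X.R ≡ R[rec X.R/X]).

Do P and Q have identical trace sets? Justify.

P's transition system — 10 states:
  m0 = (0 | 0 + (0 + 0)) | b.0\{a} + b.a.0 | b.a.0 ⊢ —b→ m1, —b→ m2, —b→ m3
  m1 = (0 | 0 + (0 + 0)) | 0\{a} ⊢ (no moves)
  m2 = a.0 | b.a.0 ⊢ —a→ m4, —b→ m5
  m3 = b.a.0 | a.0 ⊢ —a→ m6, —b→ m5
  m4 = 0 | b.a.0 ⊢ —b→ m7
  m5 = a.0 | a.0 ⊢ —a→ m7, —a→ m8
  m6 = b.a.0 | 0 ⊢ —b→ m8
  m7 = 0 | a.0 ⊢ —a→ m9
  m8 = a.0 | 0 ⊢ —a→ m9
  m9 = 0 | 0 ⊢ (no moves)
Q's transition system — 11 states:
  n0 = (0 | 0 + (0 + 0)) | (b.0\{a} + a.0) + b.a.0 | b.a.0 ⊢ —a→ n1, —b→ n2, —b→ n3, —b→ n4
  n1 = (0 | 0 + (0 + 0)) | 0 ⊢ (no moves)
  n2 = (0 | 0 + (0 + 0)) | 0\{a} ⊢ (no moves)
  n3 = a.0 | b.a.0 ⊢ —a→ n5, —b→ n6
  n4 = b.a.0 | a.0 ⊢ —a→ n7, —b→ n6
  n5 = 0 | b.a.0 ⊢ —b→ n8
  n6 = a.0 | a.0 ⊢ —a→ n8, —a→ n9
  n7 = b.a.0 | 0 ⊢ —b→ n9
  n8 = 0 | a.0 ⊢ —a→ n10
  n9 = a.0 | 0 ⊢ —a→ n10
  n10 = 0 | 0 ⊢ (no moves)
Trace ⟨a⟩ through Q, begin at {n0}:
  [1] a ⇒ {n1}
  ✓ Q
Trace ⟨a⟩ through P, begin at {m0}:
  [1] a ⇒ no successor for P

traces(P) ≠ traces(Q) — witness ⟨a⟩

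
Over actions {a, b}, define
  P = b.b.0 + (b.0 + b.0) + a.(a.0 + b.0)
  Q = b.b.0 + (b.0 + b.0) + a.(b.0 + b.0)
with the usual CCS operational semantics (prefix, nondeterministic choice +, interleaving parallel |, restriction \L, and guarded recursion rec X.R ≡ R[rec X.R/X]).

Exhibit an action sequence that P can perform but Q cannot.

P's transition system — 4 states:
  m0 = b.b.0 + (b.0 + b.0) + a.(a.0 + b.0) ⊢ --a--▸ m1, --b--▸ m2, --b--▸ m3
  m1 = a.0 + b.0 ⊢ --a--▸ m2, --b--▸ m2
  m2 = 0 ⊢ ·
  m3 = b.0 ⊢ --b--▸ m2
Q's transition system — 4 states:
  n0 = b.b.0 + (b.0 + b.0) + a.(b.0 + b.0) ⊢ --a--▸ n1, --b--▸ n2, --b--▸ n3
  n1 = b.0 + b.0 ⊢ --b--▸ n2
  n2 = 0 ⊢ ·
  n3 = b.0 ⊢ --b--▸ n2
Trace ⟨aa⟩ through P, begin at {m0}:
  step 1 (a): {m1}
  step 2 (a): {m2}
  ✓ P
Trace ⟨aa⟩ through Q, begin at {n0}:
  step 1 (a): {n1}
  step 2 (a): ∅ (Q stuck)

aa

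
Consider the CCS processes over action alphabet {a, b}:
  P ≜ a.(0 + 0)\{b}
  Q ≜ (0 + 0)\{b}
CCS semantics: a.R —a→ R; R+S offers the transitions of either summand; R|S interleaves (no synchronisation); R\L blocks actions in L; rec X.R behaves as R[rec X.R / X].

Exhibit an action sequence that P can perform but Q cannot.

P's transition system — 2 states:
  m0 = a.(0 + 0)\{b} → =a=> m1
  m1 = (0 + 0)\{b} → (no moves)
Q's transition system — 1 states:
  n0 = (0 + 0)\{b} → (no moves)
Executing a from P (initial set {m0}):
  step 1 (a): {m1}
  — P admits the full trace.
Executing a from Q (initial set {n0}):
  step 1 (a): ∅  — Q cannot continue

a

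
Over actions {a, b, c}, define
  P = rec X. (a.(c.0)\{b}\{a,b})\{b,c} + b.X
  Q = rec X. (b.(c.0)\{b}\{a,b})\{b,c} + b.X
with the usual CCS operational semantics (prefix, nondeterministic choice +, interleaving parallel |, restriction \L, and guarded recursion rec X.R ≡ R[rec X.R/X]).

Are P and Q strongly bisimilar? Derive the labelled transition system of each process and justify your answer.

P ≁ Q

P's transition system — 2 states:
  u0 = rec X. (a.(c.0)\{b}\{a,b})\{b,c} + b.X :: --a--▸ u1, --b--▸ u0
  u1 = (c.0)\{b}\{a,b}\{b,c} :: deadlocked
Q's transition system — 1 states:
  v0 = rec X. (b.(c.0)\{b}\{a,b})\{b,c} + b.X :: --b--▸ v0
Coarsest stable partition (strong bisimilarity classes):
  B0 = {u0}
  B1 = {u1}
  B2 = {v0}
u0 ∈ B0, v0 ∈ B2 → different blocks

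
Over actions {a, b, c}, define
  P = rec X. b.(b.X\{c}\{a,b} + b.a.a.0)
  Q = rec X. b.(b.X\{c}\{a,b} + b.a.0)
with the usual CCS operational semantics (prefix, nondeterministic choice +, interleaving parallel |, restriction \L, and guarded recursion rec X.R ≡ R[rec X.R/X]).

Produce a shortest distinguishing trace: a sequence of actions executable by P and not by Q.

bbaa

P's transition system — 6 states:
  u0 = rec X. b.(b.X\{c}\{a,b} + b.a.a.0) ⊢ -b-> u1
  u1 = b.(rec X. b.(b.X\{c}\{a,b} + b.a.a.0))\{c}\{a,b} + b.a.a.0 ⊢ -b-> u2, -b-> u3
  u2 = (rec X. b.(b.X\{c}\{a,b} + b.a.a.0))\{c}\{a,b} ⊢ ·
  u3 = a.a.0 ⊢ -a-> u4
  u4 = a.0 ⊢ -a-> u5
  u5 = 0 ⊢ ·
Q's transition system — 5 states:
  v0 = rec X. b.(b.X\{c}\{a,b} + b.a.0) ⊢ -b-> v1
  v1 = b.(rec X. b.(b.X\{c}\{a,b} + b.a.0))\{c}\{a,b} + b.a.0 ⊢ -b-> v2, -b-> v3
  v2 = (rec X. b.(b.X\{c}\{a,b} + b.a.0))\{c}\{a,b} ⊢ ·
  v3 = a.0 ⊢ -a-> v4
  v4 = 0 ⊢ ·
Trace ⟨bbaa⟩ through P, begin at {u0}:
  [1] b ⇒ {u1}
  [2] b ⇒ {u2, u3}
  [3] a ⇒ {u4}
  [4] a ⇒ {u5}
  P completes σ.
Trace ⟨bbaa⟩ through Q, begin at {v0}:
  [1] b ⇒ {v1}
  [2] b ⇒ {v2, v3}
  [3] a ⇒ {v4}
  [4] a ⇒ no successor for Q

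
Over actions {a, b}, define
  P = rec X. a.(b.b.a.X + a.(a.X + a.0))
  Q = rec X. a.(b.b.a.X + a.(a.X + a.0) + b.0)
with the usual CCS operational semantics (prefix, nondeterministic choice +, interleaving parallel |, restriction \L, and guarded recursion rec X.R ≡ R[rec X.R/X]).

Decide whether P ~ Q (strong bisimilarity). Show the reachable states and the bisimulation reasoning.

Reachable graph of P (6 states):
  m0 = rec X. a.(b.b.a.X + a.(a.X + a.0)) :: =a=> m1
  m1 = b.b.a.(rec X. a.(b.b.a.X + a.(a.X + a.0))) + a.(a.(rec X. a.(b.b.a.X + a.(a.X + a.0))) + a.0) :: =a=> m2, =b=> m3
  m2 = a.(rec X. a.(b.b.a.X + a.(a.X + a.0))) + a.0 :: =a=> m0, =a=> m4
  m3 = b.a.(rec X. a.(b.b.a.X + a.(a.X + a.0))) :: =b=> m5
  m4 = 0 :: (no moves)
  m5 = a.(rec X. a.(b.b.a.X + a.(a.X + a.0))) :: =a=> m0
Reachable graph of Q (6 states):
  n0 = rec X. a.(b.b.a.X + a.(a.X + a.0) + b.0) :: =a=> n1
  n1 = b.b.a.(rec X. a.(b.b.a.X + a.(a.X + a.0) + b.0)) + a.(a.(rec X. a.(b.b.a.X + a.(a.X + a.0) + b.0)) + a.0) + b.0 :: =a=> n2, =b=> n3, =b=> n4
  n2 = a.(rec X. a.(b.b.a.X + a.(a.X + a.0) + b.0)) + a.0 :: =a=> n0, =a=> n3
  n3 = 0 :: (no moves)
  n4 = b.a.(rec X. a.(b.b.a.X + a.(a.X + a.0) + b.0)) :: =b=> n5
  n5 = a.(rec X. a.(b.b.a.X + a.(a.X + a.0) + b.0)) :: =a=> n0
Partition-refinement fixed point:
  B0 = {m0}
  B1 = {m1}
  B2 = {m2}
  B3 = {m4, n3}
  B4 = {m3}
  B5 = {m5}
  B6 = {n0}
  B7 = {n1}
  B8 = {n4}
  B9 = {n5}
  B10 = {n2}
m0 ∈ B0, n0 ∈ B6 → different blocks

NO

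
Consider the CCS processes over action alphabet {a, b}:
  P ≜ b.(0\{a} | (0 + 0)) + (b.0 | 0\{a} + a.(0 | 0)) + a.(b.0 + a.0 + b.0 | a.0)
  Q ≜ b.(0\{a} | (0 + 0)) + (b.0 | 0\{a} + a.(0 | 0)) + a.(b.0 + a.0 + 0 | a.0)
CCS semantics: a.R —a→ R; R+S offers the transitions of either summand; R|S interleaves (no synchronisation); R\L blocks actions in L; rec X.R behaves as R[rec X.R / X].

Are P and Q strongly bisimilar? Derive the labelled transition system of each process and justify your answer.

LTS(P): 8 reachable states
  s0 = b.(0\{a} | (0 + 0)) + (b.0 | 0\{a} + a.(0 | 0)) + a.(b.0 + a.0 + b.0 | a.0) :: ··a··> s1, ··a··> s2, ··b··> s3, ··b··> s4
  s1 = 0 | 0 :: deadlocked
  s2 = b.0 + a.0 + b.0 | a.0 :: ··a··> s5, ··a··> s6, ··b··> s5, ··b··> s7
  s3 = 0 | 0\{a} :: deadlocked
  s4 = 0\{a} | (0 + 0) :: deadlocked
  s5 = 0 :: deadlocked
  s6 = b.0 | 0 :: ··b··> s1
  s7 = 0 | a.0 :: ··a··> s1
LTS(Q): 6 reachable states
  t0 = b.(0\{a} | (0 + 0)) + (b.0 | 0\{a} + a.(0 | 0)) + a.(b.0 + a.0 + 0 | a.0) :: ··a··> t1, ··a··> t2, ··b··> t3, ··b··> t4
  t1 = 0 | 0 :: deadlocked
  t2 = b.0 + a.0 + 0 | a.0 :: ··a··> t1, ··a··> t5, ··b··> t5
  t3 = 0 | 0\{a} :: deadlocked
  t4 = 0\{a} | (0 + 0) :: deadlocked
  t5 = 0 :: deadlocked
Bisimilarity quotient blocks:
  B0 = {s0}
  B1 = {s1, s3, s4, s5, t1, t3, t4, t5}
  B2 = {s2}
  B3 = {s7}
  B4 = {s6}
  B5 = {t0}
  B6 = {t2}
s0 ∈ B0, t0 ∈ B5 → different blocks

P ≁ Q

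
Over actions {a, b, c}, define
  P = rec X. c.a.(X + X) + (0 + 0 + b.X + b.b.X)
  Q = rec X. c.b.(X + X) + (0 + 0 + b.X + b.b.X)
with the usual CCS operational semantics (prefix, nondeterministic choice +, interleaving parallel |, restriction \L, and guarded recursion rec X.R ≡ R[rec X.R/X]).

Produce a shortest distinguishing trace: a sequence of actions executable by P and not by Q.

LTS(P): 4 reachable states
  m0 = rec X. c.a.(X + X) + (0 + 0 + b.X + b.b.X) → =b=> m0, =b=> m1, =c=> m2
  m1 = b.(rec X. c.a.(X + X) + (0 + 0 + b.X + b.b.X)) → =b=> m0
  m2 = a.((rec X. c.a.(X + X) + (0 + 0 + b.X + b.b.X)) + (rec X. c.a.(X + X) + (0 + 0 + b.X + b.b.X))) → =a=> m3
  m3 = (rec X. c.a.(X + X) + (0 + 0 + b.X + b.b.X)) + (rec X. c.a.(X + X) + (0 + 0 + b.X + b.b.X)) → =b=> m0, =b=> m1, =c=> m2
LTS(Q): 4 reachable states
  n0 = rec X. c.b.(X + X) + (0 + 0 + b.X + b.b.X) → =b=> n0, =b=> n1, =c=> n2
  n1 = b.(rec X. c.b.(X + X) + (0 + 0 + b.X + b.b.X)) → =b=> n0
  n2 = b.((rec X. c.b.(X + X) + (0 + 0 + b.X + b.b.X)) + (rec X. c.b.(X + X) + (0 + 0 + b.X + b.b.X))) → =b=> n3
  n3 = (rec X. c.b.(X + X) + (0 + 0 + b.X + b.b.X)) + (rec X. c.b.(X + X) + (0 + 0 + b.X + b.b.X)) → =b=> n0, =b=> n1, =c=> n2
Run σ = ⟨ca⟩ on P: start {m0}
  after c @ step 1: {m2}
  after a @ step 2: {m3}
  — P admits the full trace.
Run σ = ⟨ca⟩ on Q: start {n0}
  after c @ step 1: {n2}
  after a @ step 2: no successor for Q

ca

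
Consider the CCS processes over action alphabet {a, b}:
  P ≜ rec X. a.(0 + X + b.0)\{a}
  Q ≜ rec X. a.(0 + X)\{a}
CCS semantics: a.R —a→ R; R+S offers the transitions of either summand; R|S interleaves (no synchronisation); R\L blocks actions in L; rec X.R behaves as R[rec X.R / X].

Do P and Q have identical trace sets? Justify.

traces(P) ≠ traces(Q) — witness ⟨ab⟩

Reachable graph of P (3 states):
  m0 = rec X. a.(0 + X + b.0)\{a} :: -a-> m1
  m1 = (0 + (rec X. a.(0 + X + b.0)\{a}) + b.0)\{a} :: -b-> m2
  m2 = 0\{a} :: stopped
Reachable graph of Q (2 states):
  n0 = rec X. a.(0 + X)\{a} :: -a-> n1
  n1 = (0 + (rec X. a.(0 + X)\{a}))\{a} :: stopped
Trace ⟨ab⟩ through P, begin at {m0}:
  step 1 (a): {m1}
  step 2 (b): {m2}
  ✓ P
Trace ⟨ab⟩ through Q, begin at {n0}:
  step 1 (a): {n1}
  step 2 (b): ∅  — Q cannot continue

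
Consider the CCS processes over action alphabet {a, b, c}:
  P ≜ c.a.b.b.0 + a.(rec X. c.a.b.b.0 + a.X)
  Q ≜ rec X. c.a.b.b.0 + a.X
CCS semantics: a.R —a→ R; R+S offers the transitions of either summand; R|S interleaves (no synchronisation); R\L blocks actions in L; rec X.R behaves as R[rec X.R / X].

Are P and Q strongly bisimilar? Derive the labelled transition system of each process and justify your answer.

Reachable graph of P (6 states):
  m0 = c.a.b.b.0 + a.(rec X. c.a.b.b.0 + a.X) → --a--▸ m1, --c--▸ m2
  m1 = rec X. c.a.b.b.0 + a.X → --a--▸ m1, --c--▸ m2
  m2 = a.b.b.0 → --a--▸ m3
  m3 = b.b.0 → --b--▸ m4
  m4 = b.0 → --b--▸ m5
  m5 = 0 → (no moves)
Reachable graph of Q (5 states):
  n0 = rec X. c.a.b.b.0 + a.X → --a--▸ n0, --c--▸ n1
  n1 = a.b.b.0 → --a--▸ n2
  n2 = b.b.0 → --b--▸ n3
  n3 = b.0 → --b--▸ n4
  n4 = 0 → (no moves)
Bisimilarity quotient blocks:
  B0 = {m0, m1, n0}
  B1 = {m2, n1}
  B2 = {m3, n2}
  B3 = {m4, n3}
  B4 = {m5, n4}
m0 ∈ B0, n0 ∈ B0 → same block

bisimilar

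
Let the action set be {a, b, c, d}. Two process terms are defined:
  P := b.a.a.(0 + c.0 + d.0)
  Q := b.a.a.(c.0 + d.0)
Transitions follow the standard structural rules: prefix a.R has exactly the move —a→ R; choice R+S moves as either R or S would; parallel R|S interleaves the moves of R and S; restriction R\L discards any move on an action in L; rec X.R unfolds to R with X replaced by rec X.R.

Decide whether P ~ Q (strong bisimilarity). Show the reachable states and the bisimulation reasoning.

YES

P's transition system — 5 states:
  u0 = b.a.a.(0 + c.0 + d.0) → —b→ u1
  u1 = a.a.(0 + c.0 + d.0) → —a→ u2
  u2 = a.(0 + c.0 + d.0) → —a→ u3
  u3 = 0 + c.0 + d.0 → —c→ u4, —d→ u4
  u4 = 0 → ∅
Q's transition system — 5 states:
  v0 = b.a.a.(c.0 + d.0) → —b→ v1
  v1 = a.a.(c.0 + d.0) → —a→ v2
  v2 = a.(c.0 + d.0) → —a→ v3
  v3 = c.0 + d.0 → —c→ v4, —d→ v4
  v4 = 0 → ∅
Partition-refinement fixed point:
  B0 = {u0, v0}
  B1 = {u1, v1}
  B2 = {u2, v2}
  B3 = {u3, v3}
  B4 = {u4, v4}
u0 ∈ B0, v0 ∈ B0 → same block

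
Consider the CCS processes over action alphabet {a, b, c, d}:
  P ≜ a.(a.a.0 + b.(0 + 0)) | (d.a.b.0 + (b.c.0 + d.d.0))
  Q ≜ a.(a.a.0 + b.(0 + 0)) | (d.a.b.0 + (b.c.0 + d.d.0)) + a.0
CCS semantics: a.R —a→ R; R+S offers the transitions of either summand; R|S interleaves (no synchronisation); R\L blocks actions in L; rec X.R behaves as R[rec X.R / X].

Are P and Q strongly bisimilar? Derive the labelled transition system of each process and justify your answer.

LTS(P): 30 reachable states
  s0 = a.(a.a.0 + b.(0 + 0)) | (d.a.b.0 + (b.c.0 + d.d.0)) | -a-> s1, -b-> s2, -d-> s3, -d-> s4
  s1 = (a.a.0 + b.(0 + 0)) | (d.a.b.0 + (b.c.0 + d.d.0)) | -a-> s5, -b-> s6, -b-> s7, -d-> s8, -d-> s9
  s2 = a.(a.a.0 + b.(0 + 0)) | c.0 | -a-> s7, -c-> s10
  s3 = a.(a.a.0 + b.(0 + 0)) | a.b.0 | -a-> s11, -a-> s8
  s4 = a.(a.a.0 + b.(0 + 0)) | d.0 | -a-> s9, -d-> s10
  s5 = a.0 | (d.a.b.0 + (b.c.0 + d.d.0)) | -a-> s12, -b-> s13, -d-> s14, -d-> s15
  s6 = (0 + 0) | (d.a.b.0 + (b.c.0 + d.d.0)) | -b-> s16, -d-> s17, -d-> s18
  s7 = (a.a.0 + b.(0 + 0)) | c.0 | -a-> s13, -b-> s16, -c-> s19
  s8 = (a.a.0 + b.(0 + 0)) | a.b.0 | -a-> s14, -a-> s20, -b-> s17
  s9 = (a.a.0 + b.(0 + 0)) | d.0 | -a-> s15, -b-> s18, -d-> s19
  s10 = a.(a.a.0 + b.(0 + 0)) | 0 | -a-> s19
  s11 = a.(a.a.0 + b.(0 + 0)) | b.0 | -a-> s20, -b-> s10
  s12 = 0 | (d.a.b.0 + (b.c.0 + d.d.0)) | -b-> s21, -d-> s22, -d-> s23
  s13 = a.0 | c.0 | -a-> s21, -c-> s24
  s14 = a.0 | a.b.0 | -a-> s22, -a-> s25
  s15 = a.0 | d.0 | -a-> s23, -d-> s24
  s16 = (0 + 0) | c.0 | -c-> s26
  s17 = (0 + 0) | a.b.0 | -a-> s27
  s18 = (0 + 0) | d.0 | -d-> s26
  s19 = (a.a.0 + b.(0 + 0)) | 0 | -a-> s24, -b-> s26
  s20 = (a.a.0 + b.(0 + 0)) | b.0 | -a-> s25, -b-> s19, -b-> s27
  s21 = 0 | c.0 | -c-> s28
  s22 = 0 | a.b.0 | -a-> s29
  s23 = 0 | d.0 | -d-> s28
  s24 = a.0 | 0 | -a-> s28
  s25 = a.0 | b.0 | -a-> s29, -b-> s24
  s26 = (0 + 0) | 0 | stopped
  s27 = (0 + 0) | b.0 | -b-> s26
  s28 = 0 | 0 | stopped
  s29 = 0 | b.0 | -b-> s28
LTS(Q): 31 reachable states
  t0 = a.(a.a.0 + b.(0 + 0)) | (d.a.b.0 + (b.c.0 + d.d.0)) + a.0 | -a-> t1, -a-> t2, -b-> t3, -d-> t4, -d-> t5
  t1 = (a.a.0 + b.(0 + 0)) | (d.a.b.0 + (b.c.0 + d.d.0)) | -a-> t6, -b-> t7, -b-> t8, -d-> t10, -d-> t9
  t2 = 0 | stopped
  t3 = a.(a.a.0 + b.(0 + 0)) | c.0 | -a-> t8, -c-> t11
  t4 = a.(a.a.0 + b.(0 + 0)) | a.b.0 | -a-> t12, -a-> t9
  t5 = a.(a.a.0 + b.(0 + 0)) | d.0 | -a-> t10, -d-> t11
  t6 = a.0 | (d.a.b.0 + (b.c.0 + d.d.0)) | -a-> t13, -b-> t14, -d-> t15, -d-> t16
  t7 = (0 + 0) | (d.a.b.0 + (b.c.0 + d.d.0)) | -b-> t17, -d-> t18, -d-> t19
  t8 = (a.a.0 + b.(0 + 0)) | c.0 | -a-> t14, -b-> t17, -c-> t20
  t9 = (a.a.0 + b.(0 + 0)) | a.b.0 | -a-> t15, -a-> t21, -b-> t18
  t10 = (a.a.0 + b.(0 + 0)) | d.0 | -a-> t16, -b-> t19, -d-> t20
  t11 = a.(a.a.0 + b.(0 + 0)) | 0 | -a-> t20
  t12 = a.(a.a.0 + b.(0 + 0)) | b.0 | -a-> t21, -b-> t11
  t13 = 0 | (d.a.b.0 + (b.c.0 + d.d.0)) | -b-> t22, -d-> t23, -d-> t24
  t14 = a.0 | c.0 | -a-> t22, -c-> t25
  t15 = a.0 | a.b.0 | -a-> t23, -a-> t26
  t16 = a.0 | d.0 | -a-> t24, -d-> t25
  t17 = (0 + 0) | c.0 | -c-> t27
  t18 = (0 + 0) | a.b.0 | -a-> t28
  t19 = (0 + 0) | d.0 | -d-> t27
  t20 = (a.a.0 + b.(0 + 0)) | 0 | -a-> t25, -b-> t27
  t21 = (a.a.0 + b.(0 + 0)) | b.0 | -a-> t26, -b-> t20, -b-> t28
  t22 = 0 | c.0 | -c-> t29
  t23 = 0 | a.b.0 | -a-> t30
  t24 = 0 | d.0 | -d-> t29
  t25 = a.0 | 0 | -a-> t29
  t26 = a.0 | b.0 | -a-> t30, -b-> t25
  t27 = (0 + 0) | 0 | stopped
  t28 = (0 + 0) | b.0 | -b-> t27
  t29 = 0 | 0 | stopped
  t30 = 0 | b.0 | -b-> t29
Coarsest stable partition (strong bisimilarity classes):
  B0 = {s0}
  B1 = {s3, t4}
  B2 = {s11, t12}
  B3 = {s20, t21}
  B4 = {s25, t26}
  B5 = {s27, s29, t28, t30}
  B6 = {s26, s28, t2, t27, t29}
  B7 = {s24, t25}
  B8 = {s19, t20}
  B9 = {s10, t11}
  B10 = {s8, t9}
  B11 = {s17, s22, t18, t23}
  B12 = {s14, t15}
  B13 = {s4, t5}
  B14 = {s9, t10}
  B15 = {s15, t16}
  B16 = {s18, s23, t19, t24}
  B17 = {s2, t3}
  B18 = {s7, t8}
  B19 = {s16, s21, t17, t22}
  B20 = {s13, t14}
  B21 = {s1, t1}
  B22 = {s12, s6, t13, t7}
  B23 = {s5, t6}
  B24 = {t0}
s0 ∈ B0, t0 ∈ B24 → different blocks

P ≁ Q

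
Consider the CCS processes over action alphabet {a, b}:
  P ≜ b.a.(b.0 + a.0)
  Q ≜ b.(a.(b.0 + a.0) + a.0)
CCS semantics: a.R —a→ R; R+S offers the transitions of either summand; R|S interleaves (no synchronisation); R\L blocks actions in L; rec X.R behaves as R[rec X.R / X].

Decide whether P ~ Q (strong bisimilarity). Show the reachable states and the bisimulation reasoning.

P's transition system — 4 states:
  u0 = b.a.(b.0 + a.0) has moves ··b··> u1
  u1 = a.(b.0 + a.0) has moves ··a··> u2
  u2 = b.0 + a.0 has moves ··a··> u3, ··b··> u3
  u3 = 0 has moves deadlocked
Q's transition system — 4 states:
  v0 = b.(a.(b.0 + a.0) + a.0) has moves ··b··> v1
  v1 = a.(b.0 + a.0) + a.0 has moves ··a··> v2, ··a··> v3
  v2 = 0 has moves deadlocked
  v3 = b.0 + a.0 has moves ··a··> v2, ··b··> v2
Bisimilarity quotient blocks:
  B0 = {u0}
  B1 = {u1}
  B2 = {u2, v3}
  B3 = {u3, v2}
  B4 = {v0}
  B5 = {v1}
u0 ∈ B0, v0 ∈ B4 → different blocks

P ≁ Q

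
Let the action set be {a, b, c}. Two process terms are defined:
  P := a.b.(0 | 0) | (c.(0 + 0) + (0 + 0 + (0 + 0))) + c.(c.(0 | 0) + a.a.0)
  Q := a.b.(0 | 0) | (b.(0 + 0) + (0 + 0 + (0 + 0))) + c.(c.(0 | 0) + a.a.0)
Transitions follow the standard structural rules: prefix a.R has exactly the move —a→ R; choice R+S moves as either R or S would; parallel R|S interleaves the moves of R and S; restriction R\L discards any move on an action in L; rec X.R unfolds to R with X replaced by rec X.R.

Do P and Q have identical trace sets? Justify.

traces(P) ≠ traces(Q) — witness ⟨ac⟩

P's transition system — 10 states:
  s0 = a.b.(0 | 0) | (c.(0 + 0) + (0 + 0 + (0 + 0))) + c.(c.(0 | 0) + a.a.0) → —a→ s1, —c→ s2, —c→ s3
  s1 = b.(0 | 0) | (c.(0 + 0) + (0 + 0 + (0 + 0))) → —b→ s4, —c→ s5
  s2 = a.b.(0 | 0) | (0 + 0) → —a→ s5
  s3 = c.(0 | 0) + a.a.0 → —a→ s6, —c→ s7
  s4 = 0 | 0 | (c.(0 + 0) + (0 + 0 + (0 + 0))) → —c→ s8
  s5 = b.(0 | 0) | (0 + 0) → —b→ s8
  s6 = a.0 → —a→ s9
  s7 = 0 | 0 → (no moves)
  s8 = 0 | 0 | (0 + 0) → (no moves)
  s9 = 0 → (no moves)
Q's transition system — 10 states:
  t0 = a.b.(0 | 0) | (b.(0 + 0) + (0 + 0 + (0 + 0))) + c.(c.(0 | 0) + a.a.0) → —a→ t1, —b→ t2, —c→ t3
  t1 = b.(0 | 0) | (b.(0 + 0) + (0 + 0 + (0 + 0))) → —b→ t4, —b→ t5
  t2 = a.b.(0 | 0) | (0 + 0) → —a→ t5
  t3 = c.(0 | 0) + a.a.0 → —a→ t6, —c→ t7
  t4 = 0 | 0 | (b.(0 + 0) + (0 + 0 + (0 + 0))) → —b→ t8
  t5 = b.(0 | 0) | (0 + 0) → —b→ t8
  t6 = a.0 → —a→ t9
  t7 = 0 | 0 → (no moves)
  t8 = 0 | 0 | (0 + 0) → (no moves)
  t9 = 0 → (no moves)
Run σ = ⟨ac⟩ on P: start {s0}
  after a @ step 1: {s1}
  after c @ step 2: {s5}
  P completes σ.
Run σ = ⟨ac⟩ on Q: start {t0}
  after a @ step 1: {t1}
  after c @ step 2: ∅ (Q stuck)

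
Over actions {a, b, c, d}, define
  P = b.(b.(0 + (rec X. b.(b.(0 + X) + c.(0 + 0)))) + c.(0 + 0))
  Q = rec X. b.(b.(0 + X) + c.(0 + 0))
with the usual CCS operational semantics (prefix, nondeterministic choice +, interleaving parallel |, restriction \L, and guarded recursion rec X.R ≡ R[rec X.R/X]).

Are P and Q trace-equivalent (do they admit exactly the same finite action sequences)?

trace-equivalent

P's transition system — 4 states:
  u0 = b.(b.(0 + (rec X. b.(b.(0 + X) + c.(0 + 0)))) + c.(0 + 0)) → -b-> u1
  u1 = b.(0 + (rec X. b.(b.(0 + X) + c.(0 + 0)))) + c.(0 + 0) → -b-> u2, -c-> u3
  u2 = 0 + (rec X. b.(b.(0 + X) + c.(0 + 0))) → -b-> u1
  u3 = 0 + 0 → deadlocked
Q's transition system — 4 states:
  v0 = rec X. b.(b.(0 + X) + c.(0 + 0)) → -b-> v1
  v1 = b.(0 + (rec X. b.(b.(0 + X) + c.(0 + 0)))) + c.(0 + 0) → -b-> v2, -c-> v3
  v2 = 0 + (rec X. b.(b.(0 + X) + c.(0 + 0))) → -b-> v1
  v3 = 0 + 0 → deadlocked
Partition-refinement fixed point:
  B0 = {u0, u2, v0, v2}
  B1 = {u1, v1}
  B2 = {u3, v3}
u0 ∈ B0, v0 ∈ B0 → same block
Bisimilar ⇒ trace-equivalent.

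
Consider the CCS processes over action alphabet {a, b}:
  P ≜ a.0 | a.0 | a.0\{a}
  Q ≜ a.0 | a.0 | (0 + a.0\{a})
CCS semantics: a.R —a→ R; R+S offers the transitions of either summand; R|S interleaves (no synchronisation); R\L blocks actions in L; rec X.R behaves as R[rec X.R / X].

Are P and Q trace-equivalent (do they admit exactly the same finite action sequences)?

LTS(P): 8 reachable states
  m0 = a.0 | a.0 | a.0\{a} :: --a--▸ m1, --a--▸ m2, --a--▸ m3
  m1 = 0 | a.0 | a.0\{a} :: --a--▸ m4, --a--▸ m5
  m2 = a.0 | 0 | a.0\{a} :: --a--▸ m4, --a--▸ m6
  m3 = a.0 | a.0 | 0\{a} :: --a--▸ m5, --a--▸ m6
  m4 = 0 | 0 | a.0\{a} :: --a--▸ m7
  m5 = 0 | a.0 | 0\{a} :: --a--▸ m7
  m6 = a.0 | 0 | 0\{a} :: --a--▸ m7
  m7 = 0 | 0 | 0\{a} :: ∅
LTS(Q): 8 reachable states
  n0 = a.0 | a.0 | (0 + a.0\{a}) :: --a--▸ n1, --a--▸ n2, --a--▸ n3
  n1 = 0 | a.0 | (0 + a.0\{a}) :: --a--▸ n4, --a--▸ n5
  n2 = a.0 | 0 | (0 + a.0\{a}) :: --a--▸ n4, --a--▸ n6
  n3 = a.0 | a.0 | 0\{a} :: --a--▸ n5, --a--▸ n6
  n4 = 0 | 0 | (0 + a.0\{a}) :: --a--▸ n7
  n5 = 0 | a.0 | 0\{a} :: --a--▸ n7
  n6 = a.0 | 0 | 0\{a} :: --a--▸ n7
  n7 = 0 | 0 | 0\{a} :: ∅
Coarsest stable partition (strong bisimilarity classes):
  B0 = {m0, n0}
  B1 = {m1, m2, m3, n1, n2, n3}
  B2 = {m4, m5, m6, n4, n5, n6}
  B3 = {m7, n7}
m0 ∈ B0, n0 ∈ B0 → same block
Bisimilar ⇒ trace-equivalent.

trace-equivalent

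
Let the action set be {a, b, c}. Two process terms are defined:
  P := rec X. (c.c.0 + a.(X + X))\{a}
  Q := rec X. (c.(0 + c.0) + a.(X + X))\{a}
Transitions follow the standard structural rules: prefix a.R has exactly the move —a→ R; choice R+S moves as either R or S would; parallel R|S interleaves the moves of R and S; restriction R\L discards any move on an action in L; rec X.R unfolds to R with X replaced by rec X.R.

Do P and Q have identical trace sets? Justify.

LTS(P): 3 reachable states
  p0 = rec X. (c.c.0 + a.(X + X))\{a} :: —c→ p1
  p1 = (c.0)\{a} :: —c→ p2
  p2 = 0\{a} :: ·
LTS(Q): 3 reachable states
  q0 = rec X. (c.(0 + c.0) + a.(X + X))\{a} :: —c→ q1
  q1 = (0 + c.0)\{a} :: —c→ q2
  q2 = 0\{a} :: ·
Bisimilarity quotient blocks:
  B0 = {p0, q0}
  B1 = {p1, q1}
  B2 = {p2, q2}
p0 ∈ B0, q0 ∈ B0 → same block
Bisimilar ⇒ trace-equivalent.

trace-equivalent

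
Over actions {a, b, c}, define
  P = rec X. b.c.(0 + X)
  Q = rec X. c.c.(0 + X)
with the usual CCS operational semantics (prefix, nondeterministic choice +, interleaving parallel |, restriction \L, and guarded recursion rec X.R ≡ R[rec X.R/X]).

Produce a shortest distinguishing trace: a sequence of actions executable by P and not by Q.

b

Reachable graph of P (3 states):
  p0 = rec X. b.c.(0 + X) | —b→ p1
  p1 = c.(0 + (rec X. b.c.(0 + X))) | —c→ p2
  p2 = 0 + (rec X. b.c.(0 + X)) | —b→ p1
Reachable graph of Q (3 states):
  q0 = rec X. c.c.(0 + X) | —c→ q1
  q1 = c.(0 + (rec X. c.c.(0 + X))) | —c→ q2
  q2 = 0 + (rec X. c.c.(0 + X)) | —c→ q1
Trace ⟨b⟩ through P, begin at {p0}:
  after b @ step 1: {p1}
  — P admits the full trace.
Trace ⟨b⟩ through Q, begin at {q0}:
  after b @ step 1: ∅  — Q cannot continue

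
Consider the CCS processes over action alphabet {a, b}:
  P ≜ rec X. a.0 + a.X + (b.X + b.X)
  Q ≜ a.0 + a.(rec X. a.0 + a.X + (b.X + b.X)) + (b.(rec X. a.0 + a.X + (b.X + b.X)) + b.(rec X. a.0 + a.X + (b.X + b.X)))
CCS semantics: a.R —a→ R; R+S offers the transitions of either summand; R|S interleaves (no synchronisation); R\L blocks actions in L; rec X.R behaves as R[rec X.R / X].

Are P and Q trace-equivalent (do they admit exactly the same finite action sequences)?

P's transition system — 2 states:
  s0 = rec X. a.0 + a.X + (b.X + b.X) has moves =a=> s0, =a=> s1, =b=> s0
  s1 = 0 has moves (no moves)
Q's transition system — 3 states:
  t0 = a.0 + a.(rec X. a.0 + a.X + (b.X + b.X)) + (b.(rec X. a.0 + a.X + (b.X + b.X)) + b.(rec X. a.0 + a.X + (b.X + b.X))) has moves =a=> t1, =a=> t2, =b=> t2
  t1 = 0 has moves (no moves)
  t2 = rec X. a.0 + a.X + (b.X + b.X) has moves =a=> t1, =a=> t2, =b=> t2
Coarsest stable partition (strong bisimilarity classes):
  B0 = {s0, t0, t2}
  B1 = {s1, t1}
s0 ∈ B0, t0 ∈ B0 → same block
Bisimilar ⇒ trace-equivalent.

traces(P) = traces(Q)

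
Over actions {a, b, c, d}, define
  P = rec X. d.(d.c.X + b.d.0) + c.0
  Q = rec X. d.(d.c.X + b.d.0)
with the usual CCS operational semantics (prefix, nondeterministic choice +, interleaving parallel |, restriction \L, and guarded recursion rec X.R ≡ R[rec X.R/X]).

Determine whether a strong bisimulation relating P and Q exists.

not bisimilar

Reachable graph of P (5 states):
  m0 = rec X. d.(d.c.X + b.d.0) + c.0 | —c→ m1, —d→ m2
  m1 = 0 | (no moves)
  m2 = d.c.(rec X. d.(d.c.X + b.d.0) + c.0) + b.d.0 | —b→ m3, —d→ m4
  m3 = d.0 | —d→ m1
  m4 = c.(rec X. d.(d.c.X + b.d.0) + c.0) | —c→ m0
Reachable graph of Q (5 states):
  n0 = rec X. d.(d.c.X + b.d.0) | —d→ n1
  n1 = d.c.(rec X. d.(d.c.X + b.d.0)) + b.d.0 | —b→ n2, —d→ n3
  n2 = d.0 | —d→ n4
  n3 = c.(rec X. d.(d.c.X + b.d.0)) | —c→ n0
  n4 = 0 | (no moves)
Partition-refinement fixed point:
  B0 = {m0}
  B1 = {m2}
  B2 = {m4}
  B3 = {m3, n2}
  B4 = {m1, n4}
  B5 = {n0}
  B6 = {n1}
  B7 = {n3}
m0 ∈ B0, n0 ∈ B5 → different blocks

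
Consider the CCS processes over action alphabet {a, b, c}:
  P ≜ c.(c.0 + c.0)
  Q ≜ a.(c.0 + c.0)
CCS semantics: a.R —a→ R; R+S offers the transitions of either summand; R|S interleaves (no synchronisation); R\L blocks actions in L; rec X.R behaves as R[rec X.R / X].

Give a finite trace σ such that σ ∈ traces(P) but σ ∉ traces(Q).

Reachable graph of P (3 states):
  p0 = c.(c.0 + c.0) → ··c··> p1
  p1 = c.0 + c.0 → ··c··> p2
  p2 = 0 → (no moves)
Reachable graph of Q (3 states):
  q0 = a.(c.0 + c.0) → ··a··> q1
  q1 = c.0 + c.0 → ··c··> q2
  q2 = 0 → (no moves)
Trace ⟨c⟩ through P, begin at {p0}:
  [1] c ⇒ {p1}
  ✓ P
Trace ⟨c⟩ through Q, begin at {q0}:
  [1] c ⇒ no successor for Q

c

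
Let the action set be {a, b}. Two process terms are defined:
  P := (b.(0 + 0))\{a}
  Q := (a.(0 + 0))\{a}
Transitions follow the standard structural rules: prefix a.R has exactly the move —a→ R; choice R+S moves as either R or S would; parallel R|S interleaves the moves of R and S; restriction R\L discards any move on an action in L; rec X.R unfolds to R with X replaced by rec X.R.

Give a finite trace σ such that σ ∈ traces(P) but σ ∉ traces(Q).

Reachable graph of P (2 states):
  p0 = (b.(0 + 0))\{a} | ··b··> p1
  p1 = (0 + 0)\{a} | ∅
Reachable graph of Q (1 states):
  q0 = (a.(0 + 0))\{a} | ∅
Run σ = ⟨b⟩ on P: start {p0}
  step 1 (b): {p1}
  — P admits the full trace.
Run σ = ⟨b⟩ on Q: start {q0}
  step 1 (b): no successor for Q

b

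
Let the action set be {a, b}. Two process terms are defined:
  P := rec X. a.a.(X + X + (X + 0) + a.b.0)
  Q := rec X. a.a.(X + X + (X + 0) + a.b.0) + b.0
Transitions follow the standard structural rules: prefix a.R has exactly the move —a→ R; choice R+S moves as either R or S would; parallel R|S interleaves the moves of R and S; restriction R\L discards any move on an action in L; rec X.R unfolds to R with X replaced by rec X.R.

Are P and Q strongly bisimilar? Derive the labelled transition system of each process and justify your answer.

Reachable graph of P (5 states):
  u0 = rec X. a.a.(X + X + (X + 0) + a.b.0) :: -a-> u1
  u1 = a.((rec X. a.a.(X + X + (X + 0) + a.b.0)) + (rec X. a.a.(X + X + (X + 0) + a.b.0)) + ((rec X. a.a.(X + X + (X + 0) + a.b.0)) + 0) + a.b.0) :: -a-> u2
  u2 = (rec X. a.a.(X + X + (X + 0) + a.b.0)) + (rec X. a.a.(X + X + (X + 0) + a.b.0)) + ((rec X. a.a.(X + X + (X + 0) + a.b.0)) + 0) + a.b.0 :: -a-> u1, -a-> u3
  u3 = b.0 :: -b-> u4
  u4 = 0 :: deadlocked
Reachable graph of Q (5 states):
  v0 = rec X. a.a.(X + X + (X + 0) + a.b.0) + b.0 :: -a-> v1, -b-> v2
  v1 = a.((rec X. a.a.(X + X + (X + 0) + a.b.0) + b.0) + (rec X. a.a.(X + X + (X + 0) + a.b.0) + b.0) + ((rec X. a.a.(X + X + (X + 0) + a.b.0) + b.0) + 0) + a.b.0) :: -a-> v3
  v2 = 0 :: deadlocked
  v3 = (rec X. a.a.(X + X + (X + 0) + a.b.0) + b.0) + (rec X. a.a.(X + X + (X + 0) + a.b.0) + b.0) + ((rec X. a.a.(X + X + (X + 0) + a.b.0) + b.0) + 0) + a.b.0 :: -a-> v1, -a-> v4, -b-> v2
  v4 = b.0 :: -b-> v2
Coarsest stable partition (strong bisimilarity classes):
  B0 = {u0}
  B1 = {u1}
  B2 = {u2}
  B3 = {u3, v4}
  B4 = {u4, v2}
  B5 = {v0}
  B6 = {v1}
  B7 = {v3}
u0 ∈ B0, v0 ∈ B5 → different blocks

not bisimilar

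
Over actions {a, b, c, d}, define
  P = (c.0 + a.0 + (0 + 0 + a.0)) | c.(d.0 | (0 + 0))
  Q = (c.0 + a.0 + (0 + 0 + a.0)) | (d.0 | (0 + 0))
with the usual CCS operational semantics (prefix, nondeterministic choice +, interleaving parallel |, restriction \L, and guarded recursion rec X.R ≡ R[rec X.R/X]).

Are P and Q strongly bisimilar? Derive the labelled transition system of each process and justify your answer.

NO

Reachable graph of P (6 states):
  m0 = (c.0 + a.0 + (0 + 0 + a.0)) | c.(d.0 | (0 + 0)) → ··a··> m1, ··c··> m1, ··c··> m2
  m1 = 0 | c.(d.0 | (0 + 0)) → ··c··> m3
  m2 = (c.0 + a.0 + (0 + 0 + a.0)) | (d.0 | (0 + 0)) → ··a··> m3, ··c··> m3, ··d··> m4
  m3 = 0 | (d.0 | (0 + 0)) → ··d··> m5
  m4 = (c.0 + a.0 + (0 + 0 + a.0)) | (0 | (0 + 0)) → ··a··> m5, ··c··> m5
  m5 = 0 | (0 | (0 + 0)) → (no moves)
Reachable graph of Q (4 states):
  n0 = (c.0 + a.0 + (0 + 0 + a.0)) | (d.0 | (0 + 0)) → ··a··> n1, ··c··> n1, ··d··> n2
  n1 = 0 | (d.0 | (0 + 0)) → ··d··> n3
  n2 = (c.0 + a.0 + (0 + 0 + a.0)) | (0 | (0 + 0)) → ··a··> n3, ··c··> n3
  n3 = 0 | (0 | (0 + 0)) → (no moves)
Bisimilarity quotient blocks:
  B0 = {m0}
  B1 = {m1}
  B2 = {m3, n1}
  B3 = {m5, n3}
  B4 = {m2, n0}
  B5 = {m4, n2}
m0 ∈ B0, n0 ∈ B4 → different blocks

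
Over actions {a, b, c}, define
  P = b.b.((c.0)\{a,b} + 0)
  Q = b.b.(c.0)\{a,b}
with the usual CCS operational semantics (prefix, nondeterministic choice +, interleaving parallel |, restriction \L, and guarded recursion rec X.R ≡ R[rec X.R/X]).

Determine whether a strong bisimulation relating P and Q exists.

YES

Reachable graph of P (4 states):
  p0 = b.b.((c.0)\{a,b} + 0) ⊢ -b-> p1
  p1 = b.((c.0)\{a,b} + 0) ⊢ -b-> p2
  p2 = (c.0)\{a,b} + 0 ⊢ -c-> p3
  p3 = 0\{a,b} ⊢ ·
Reachable graph of Q (4 states):
  q0 = b.b.(c.0)\{a,b} ⊢ -b-> q1
  q1 = b.(c.0)\{a,b} ⊢ -b-> q2
  q2 = (c.0)\{a,b} ⊢ -c-> q3
  q3 = 0\{a,b} ⊢ ·
Coarsest stable partition (strong bisimilarity classes):
  B0 = {p0, q0}
  B1 = {p1, q1}
  B2 = {p2, q2}
  B3 = {p3, q3}
p0 ∈ B0, q0 ∈ B0 → same block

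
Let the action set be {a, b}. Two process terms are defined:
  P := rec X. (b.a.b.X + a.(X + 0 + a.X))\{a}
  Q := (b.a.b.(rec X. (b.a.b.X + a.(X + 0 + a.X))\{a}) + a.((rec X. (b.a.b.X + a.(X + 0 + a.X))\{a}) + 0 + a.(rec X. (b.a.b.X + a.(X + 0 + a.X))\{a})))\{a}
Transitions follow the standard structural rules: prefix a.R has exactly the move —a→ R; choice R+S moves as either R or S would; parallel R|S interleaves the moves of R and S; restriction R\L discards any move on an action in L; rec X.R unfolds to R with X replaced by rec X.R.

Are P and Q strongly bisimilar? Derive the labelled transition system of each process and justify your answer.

P's transition system — 2 states:
  u0 = rec X. (b.a.b.X + a.(X + 0 + a.X))\{a} has moves --b--▸ u1
  u1 = (a.b.(rec X. (b.a.b.X + a.(X + 0 + a.X))\{a}))\{a} has moves (no moves)
Q's transition system — 2 states:
  v0 = (b.a.b.(rec X. (b.a.b.X + a.(X + 0 + a.X))\{a}) + a.((rec X. (b.a.b.X + a.(X + 0 + a.X))\{a}) + 0 + a.(rec X. (b.a.b.X + a.(X + 0 + a.X))\{a})))\{a} has moves --b--▸ v1
  v1 = (a.b.(rec X. (b.a.b.X + a.(X + 0 + a.X))\{a}))\{a} has moves (no moves)
Partition-refinement fixed point:
  B0 = {u0, v0}
  B1 = {u1, v1}
u0 ∈ B0, v0 ∈ B0 → same block

P ~ Q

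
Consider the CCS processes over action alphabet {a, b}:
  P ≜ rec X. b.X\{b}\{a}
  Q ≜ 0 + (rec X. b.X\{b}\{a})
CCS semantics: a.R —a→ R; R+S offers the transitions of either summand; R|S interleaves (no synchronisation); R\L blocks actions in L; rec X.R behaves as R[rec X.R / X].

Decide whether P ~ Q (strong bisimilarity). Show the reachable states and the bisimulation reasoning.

LTS(P): 2 reachable states
  s0 = rec X. b.X\{b}\{a} → --b--▸ s1
  s1 = (rec X. b.X\{b}\{a})\{b}\{a} → deadlocked
LTS(Q): 2 reachable states
  t0 = 0 + (rec X. b.X\{b}\{a}) → --b--▸ t1
  t1 = (rec X. b.X\{b}\{a})\{b}\{a} → deadlocked
Partition-refinement fixed point:
  B0 = {s0, t0}
  B1 = {s1, t1}
s0 ∈ B0, t0 ∈ B0 → same block

bisimilar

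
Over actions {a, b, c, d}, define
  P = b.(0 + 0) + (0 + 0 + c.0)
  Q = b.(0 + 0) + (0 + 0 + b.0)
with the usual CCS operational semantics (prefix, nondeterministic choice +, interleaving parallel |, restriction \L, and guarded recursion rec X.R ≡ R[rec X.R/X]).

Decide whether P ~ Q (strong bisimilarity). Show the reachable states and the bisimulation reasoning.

P's transition system — 3 states:
  s0 = b.(0 + 0) + (0 + 0 + c.0) :: ··b··> s1, ··c··> s2
  s1 = 0 + 0 :: stopped
  s2 = 0 :: stopped
Q's transition system — 3 states:
  t0 = b.(0 + 0) + (0 + 0 + b.0) :: ··b··> t1, ··b··> t2
  t1 = 0 :: stopped
  t2 = 0 + 0 :: stopped
Coarsest stable partition (strong bisimilarity classes):
  B0 = {s0}
  B1 = {s1, s2, t1, t2}
  B2 = {t0}
s0 ∈ B0, t0 ∈ B2 → different blocks

P ≁ Q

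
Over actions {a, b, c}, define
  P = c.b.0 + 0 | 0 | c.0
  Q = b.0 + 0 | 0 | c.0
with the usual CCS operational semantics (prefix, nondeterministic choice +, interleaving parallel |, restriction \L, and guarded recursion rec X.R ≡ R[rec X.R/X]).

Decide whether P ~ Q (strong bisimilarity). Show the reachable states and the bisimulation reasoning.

NO

Reachable graph of P (4 states):
  p0 = c.b.0 + 0 | 0 | c.0 → =c=> p1, =c=> p2
  p1 = 0 | 0 | 0 → (no moves)
  p2 = b.0 → =b=> p3
  p3 = 0 → (no moves)
Reachable graph of Q (3 states):
  q0 = b.0 + 0 | 0 | c.0 → =b=> q1, =c=> q2
  q1 = 0 → (no moves)
  q2 = 0 | 0 | 0 → (no moves)
Coarsest stable partition (strong bisimilarity classes):
  B0 = {p0}
  B1 = {p1, p3, q1, q2}
  B2 = {p2}
  B3 = {q0}
p0 ∈ B0, q0 ∈ B3 → different blocks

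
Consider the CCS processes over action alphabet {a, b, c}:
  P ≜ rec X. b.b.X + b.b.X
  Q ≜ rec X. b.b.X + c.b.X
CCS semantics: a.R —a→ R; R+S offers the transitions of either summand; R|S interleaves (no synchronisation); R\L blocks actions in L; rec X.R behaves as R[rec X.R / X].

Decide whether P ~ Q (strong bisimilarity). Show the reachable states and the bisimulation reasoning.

LTS(P): 2 reachable states
  m0 = rec X. b.b.X + b.b.X :: --b--▸ m1
  m1 = b.(rec X. b.b.X + b.b.X) :: --b--▸ m0
LTS(Q): 2 reachable states
  n0 = rec X. b.b.X + c.b.X :: --b--▸ n1, --c--▸ n1
  n1 = b.(rec X. b.b.X + c.b.X) :: --b--▸ n0
Bisimilarity quotient blocks:
  B0 = {m0, m1}
  B1 = {n0}
  B2 = {n1}
m0 ∈ B0, n0 ∈ B1 → different blocks

P ≁ Q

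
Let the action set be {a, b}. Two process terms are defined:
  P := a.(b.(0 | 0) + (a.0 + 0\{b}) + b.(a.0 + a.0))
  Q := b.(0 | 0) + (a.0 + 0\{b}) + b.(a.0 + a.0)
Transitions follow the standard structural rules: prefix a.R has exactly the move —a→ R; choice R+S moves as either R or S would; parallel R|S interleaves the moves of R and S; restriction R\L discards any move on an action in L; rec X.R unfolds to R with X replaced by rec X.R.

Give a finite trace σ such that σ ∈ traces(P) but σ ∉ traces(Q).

aa

LTS(P): 5 reachable states
  p0 = a.(b.(0 | 0) + (a.0 + 0\{b}) + b.(a.0 + a.0)) → -a-> p1
  p1 = b.(0 | 0) + (a.0 + 0\{b}) + b.(a.0 + a.0) → -a-> p2, -b-> p3, -b-> p4
  p2 = 0 → (no moves)
  p3 = 0 | 0 → (no moves)
  p4 = a.0 + a.0 → -a-> p2
LTS(Q): 4 reachable states
  q0 = b.(0 | 0) + (a.0 + 0\{b}) + b.(a.0 + a.0) → -a-> q1, -b-> q2, -b-> q3
  q1 = 0 → (no moves)
  q2 = 0 | 0 → (no moves)
  q3 = a.0 + a.0 → -a-> q1
Trace ⟨aa⟩ through P, begin at {p0}:
  step 1 (a): {p1}
  step 2 (a): {p2}
  ✓ P
Trace ⟨aa⟩ through Q, begin at {q0}:
  step 1 (a): {q1}
  step 2 (a): no successor for Q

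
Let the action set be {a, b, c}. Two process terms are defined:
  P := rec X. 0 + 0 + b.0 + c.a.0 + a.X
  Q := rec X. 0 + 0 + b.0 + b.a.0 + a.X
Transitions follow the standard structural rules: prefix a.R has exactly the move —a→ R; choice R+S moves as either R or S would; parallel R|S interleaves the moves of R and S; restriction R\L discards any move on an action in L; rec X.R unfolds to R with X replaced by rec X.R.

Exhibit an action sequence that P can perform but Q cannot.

c

LTS(P): 3 reachable states
  s0 = rec X. 0 + 0 + b.0 + c.a.0 + a.X ⊢ —a→ s0, —b→ s1, —c→ s2
  s1 = 0 ⊢ deadlocked
  s2 = a.0 ⊢ —a→ s1
LTS(Q): 3 reachable states
  t0 = rec X. 0 + 0 + b.0 + b.a.0 + a.X ⊢ —a→ t0, —b→ t1, —b→ t2
  t1 = 0 ⊢ deadlocked
  t2 = a.0 ⊢ —a→ t1
Executing c from P (initial set {s0}):
  [1] c ⇒ {s2}
  ✓ P
Executing c from Q (initial set {t0}):
  [1] c ⇒ ∅ (Q stuck)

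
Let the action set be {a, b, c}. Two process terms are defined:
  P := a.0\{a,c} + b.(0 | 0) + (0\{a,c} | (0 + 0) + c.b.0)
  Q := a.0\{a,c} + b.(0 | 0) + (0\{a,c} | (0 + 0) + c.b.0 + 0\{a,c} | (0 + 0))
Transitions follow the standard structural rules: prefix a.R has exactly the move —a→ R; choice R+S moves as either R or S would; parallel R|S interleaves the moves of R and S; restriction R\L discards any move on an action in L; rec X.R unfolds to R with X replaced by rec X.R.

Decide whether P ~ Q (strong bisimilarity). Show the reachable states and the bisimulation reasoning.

Reachable graph of P (5 states):
  p0 = a.0\{a,c} + b.(0 | 0) + (0\{a,c} | (0 + 0) + c.b.0) has moves --a--▸ p1, --b--▸ p2, --c--▸ p3
  p1 = 0\{a,c} has moves deadlocked
  p2 = 0 | 0 has moves deadlocked
  p3 = b.0 has moves --b--▸ p4
  p4 = 0 has moves deadlocked
Reachable graph of Q (5 states):
  q0 = a.0\{a,c} + b.(0 | 0) + (0\{a,c} | (0 + 0) + c.b.0 + 0\{a,c} | (0 + 0)) has moves --a--▸ q1, --b--▸ q2, --c--▸ q3
  q1 = 0\{a,c} has moves deadlocked
  q2 = 0 | 0 has moves deadlocked
  q3 = b.0 has moves --b--▸ q4
  q4 = 0 has moves deadlocked
Partition-refinement fixed point:
  B0 = {p0, q0}
  B1 = {p1, p2, p4, q1, q2, q4}
  B2 = {p3, q3}
p0 ∈ B0, q0 ∈ B0 → same block

bisimilar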